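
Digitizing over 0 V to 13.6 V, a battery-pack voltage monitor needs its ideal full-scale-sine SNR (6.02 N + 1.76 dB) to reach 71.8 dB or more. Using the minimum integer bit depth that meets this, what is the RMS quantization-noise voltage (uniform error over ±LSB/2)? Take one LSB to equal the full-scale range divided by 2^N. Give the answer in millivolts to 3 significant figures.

Span = 13.6 V.
6.02 N + 1.76 ≥ 71.8 gives N ≥ 11.635, so the minimum integer is 12.
LSB = 13.6 V / 2^12 = 3.3203 mV.
σ_q = LSB/√12 = 3.3203 mV/3.4641 = 0.958 mV.

0.958 mV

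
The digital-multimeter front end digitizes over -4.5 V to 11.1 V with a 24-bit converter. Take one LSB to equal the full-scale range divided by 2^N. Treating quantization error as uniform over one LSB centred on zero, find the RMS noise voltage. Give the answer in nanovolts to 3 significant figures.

Range = 11.1 − (-4.5) = 15.6 V.
LSB = 15.6 V / 2^24 = 0.92983 µV.
σ_q = LSB/√12 = 0.92983 µV/3.4641 = 268 nV.

268 nV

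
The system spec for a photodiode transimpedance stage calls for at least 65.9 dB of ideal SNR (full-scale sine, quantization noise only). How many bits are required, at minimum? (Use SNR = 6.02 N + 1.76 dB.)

N ≥ (65.9 − 1.76)/6.02 = 10.654 → N_min = 11.

11 bits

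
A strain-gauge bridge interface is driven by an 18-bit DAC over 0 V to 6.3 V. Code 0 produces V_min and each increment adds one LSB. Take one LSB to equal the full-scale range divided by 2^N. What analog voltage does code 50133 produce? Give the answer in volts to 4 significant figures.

V_FS = 6.3 V. LSB = 6.3 V / 2^18.
V_out = V_min + code × LSB = 0 V + 50133 × 6.3 V / 262144
      = 0 + 1.20483 = 1.20483 V.

1.205 V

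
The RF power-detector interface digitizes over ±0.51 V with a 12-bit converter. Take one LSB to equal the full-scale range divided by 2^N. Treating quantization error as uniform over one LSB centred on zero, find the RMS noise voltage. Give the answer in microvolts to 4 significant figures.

The full-scale span is 0.51 − (-0.51) = 1.02 V.
Step size = 1.02/4096 V = 249.023 µV.
V_rms = LSB/√12 = 249.023 µV / √12 = 71.89 µV.

71.89 µV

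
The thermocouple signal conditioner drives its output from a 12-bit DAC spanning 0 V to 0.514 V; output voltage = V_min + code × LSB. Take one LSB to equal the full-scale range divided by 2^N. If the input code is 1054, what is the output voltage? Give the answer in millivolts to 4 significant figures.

Full-scale range = 0.514 V. LSB = 0.514 V / 2^12.
V_out = V_min + code × LSB = 0 V + 1054 × 0.514 V / 4096
      = 0 V + 0.132265 V = 0.132265 V.

132.3 mV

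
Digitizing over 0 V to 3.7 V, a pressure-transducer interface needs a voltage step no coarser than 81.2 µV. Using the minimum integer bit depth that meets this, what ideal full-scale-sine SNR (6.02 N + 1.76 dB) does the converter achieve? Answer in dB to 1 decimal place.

Full-scale range = 3.7 V.
3.7 V / 81.2 µV = 45570. Since 2^15 = 32768 and 2^16 = 65536, N = 16.
Ideal SNR at N = 16: 6.02·16 + 1.76 = 98.1 dB.

98.1 dB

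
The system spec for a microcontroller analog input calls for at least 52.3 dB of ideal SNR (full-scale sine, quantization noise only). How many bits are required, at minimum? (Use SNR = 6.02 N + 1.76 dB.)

6.02 N + 1.76 ≥ 52.3 gives N ≥ 8.395, so the minimum integer is 9.

9 bits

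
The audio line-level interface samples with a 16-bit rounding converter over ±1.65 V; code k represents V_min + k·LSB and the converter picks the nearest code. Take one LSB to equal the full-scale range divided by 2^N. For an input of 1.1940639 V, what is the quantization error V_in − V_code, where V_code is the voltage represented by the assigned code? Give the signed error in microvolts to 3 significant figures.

+19.4 µV

Range = 1.65 − (-1.65) = 3.3 V. LSB = 3.3 V / 2^16 ≈ 50.35 µV.
Position in LSBs: (1.1940639 − (-1.65)) × 65536/3.3 = 56481.3854; rounding gives k = 56481.
V_code = V_min + k × range/2^16 = -1.65 + 56481 × 3.3/65536 = 1.1940444946 V.
V_in − V_code = 1.1940639 − (1.1940444946) = +19.4 µV.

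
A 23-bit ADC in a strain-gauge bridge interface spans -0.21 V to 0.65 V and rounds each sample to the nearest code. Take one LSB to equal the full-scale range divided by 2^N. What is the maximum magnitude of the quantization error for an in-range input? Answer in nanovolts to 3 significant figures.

51.3 nV

Full-scale range = 0.65 V − (-0.21 V) = 0.86 V.
Step size = 0.86/8388608 V = 102.52 nV.
|e|_max = LSB/2 = 51.3 nV.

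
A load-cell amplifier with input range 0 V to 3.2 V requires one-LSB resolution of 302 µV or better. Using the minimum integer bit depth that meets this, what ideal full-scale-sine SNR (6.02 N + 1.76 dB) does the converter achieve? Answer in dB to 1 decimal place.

86.0 dB

Span = 3.2 V.
Required number of levels: 3.2/302 µV = 10596; smallest N with 2^N ≥ that is 14.
6.02(14) + 1.76 = 86.04 dB.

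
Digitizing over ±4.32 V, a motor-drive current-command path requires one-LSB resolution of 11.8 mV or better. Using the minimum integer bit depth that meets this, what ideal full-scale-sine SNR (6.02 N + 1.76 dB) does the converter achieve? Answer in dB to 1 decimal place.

62.0 dB

The full-scale span is 4.32 − (-4.32) = 8.64 V.
8.64 V / 11.8 mV = 732.2. Since 2^9 = 512 and 2^10 = 1024, N = 10.
Ideal SNR at N = 10: 6.02·10 + 1.76 = 62.0 dB.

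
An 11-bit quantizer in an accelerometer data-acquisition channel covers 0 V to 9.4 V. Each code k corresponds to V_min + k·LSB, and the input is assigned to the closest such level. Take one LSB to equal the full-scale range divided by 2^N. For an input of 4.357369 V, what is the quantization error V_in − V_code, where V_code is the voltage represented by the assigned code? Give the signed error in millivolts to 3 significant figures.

+1.61 mV

Full-scale range = 9.4 V. LSB = 9.4 V / 2^11 ≈ 4.590 mV.
(4.357369 − (0)) / LSB = 4.357369 × 2048/9.4 = 949.3502. Nearest integer: k = 949.
V_code = 0 + (949/2048) × 9.4 = 4.355761719 V.
V_in − V_code = 4.357369 − (4.355761719) = +1.61 mV.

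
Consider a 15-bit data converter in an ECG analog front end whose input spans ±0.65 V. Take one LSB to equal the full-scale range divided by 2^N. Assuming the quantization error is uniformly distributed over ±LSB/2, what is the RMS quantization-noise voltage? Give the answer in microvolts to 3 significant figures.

11.5 µV

Span: 0.65 V − (-0.65 V) = 1.3 V.
LSB = 1.3 V / 2^15 = 39.673 µV.
RMS of a uniform error over width LSB is LSB/√12 = 11.5 µV.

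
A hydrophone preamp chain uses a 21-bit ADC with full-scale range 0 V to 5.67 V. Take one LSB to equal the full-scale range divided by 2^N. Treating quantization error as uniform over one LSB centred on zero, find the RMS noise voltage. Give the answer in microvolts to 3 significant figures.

Full-scale range = 5.67 V.
Step size = 5.67/2097152 V = 2.7037 µV.
σ_q = LSB/√12 = 2.7037 µV/3.4641 = 0.780 µV.

0.780 µV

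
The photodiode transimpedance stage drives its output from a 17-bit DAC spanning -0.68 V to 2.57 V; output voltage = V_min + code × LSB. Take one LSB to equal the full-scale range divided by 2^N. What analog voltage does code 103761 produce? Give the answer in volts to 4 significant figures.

The full-scale span is 2.57 − (-0.68) = 3.25 V. LSB = 3.25 V / 2^17.
V_out = V_min + code × LSB = -0.68 V + 103761 × 3.25 V / 131072
      = -0.68 V + 2.57281 V = 1.89281 V.

1.893 V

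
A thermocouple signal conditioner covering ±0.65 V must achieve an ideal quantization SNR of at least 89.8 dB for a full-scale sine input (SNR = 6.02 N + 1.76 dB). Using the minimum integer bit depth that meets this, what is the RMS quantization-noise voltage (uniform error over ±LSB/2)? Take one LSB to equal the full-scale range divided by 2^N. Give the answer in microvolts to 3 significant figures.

11.5 µV

Span: 0.65 V − (-0.65 V) = 1.3 V.
Solving 6.02 N ≥ 89.8 − 1.76: N ≥ 14.625. Round up → N = 15.
Step size = 1.3/32768 V = 39.673 µV.
σ_q = LSB/√12 = 39.673 µV/3.4641 = 11.5 µV.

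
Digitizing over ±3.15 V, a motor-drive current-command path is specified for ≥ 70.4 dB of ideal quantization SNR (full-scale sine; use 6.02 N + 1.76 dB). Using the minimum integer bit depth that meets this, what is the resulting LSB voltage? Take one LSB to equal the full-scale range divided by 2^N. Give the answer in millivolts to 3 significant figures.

The full-scale span is 3.15 − (-3.15) = 6.3 V.
N ≥ (70.4 − 1.76)/6.02 = 11.402 → N_min = 12.
One LSB is 6.3 V / 4096 = 1.54 mV.

1.54 mV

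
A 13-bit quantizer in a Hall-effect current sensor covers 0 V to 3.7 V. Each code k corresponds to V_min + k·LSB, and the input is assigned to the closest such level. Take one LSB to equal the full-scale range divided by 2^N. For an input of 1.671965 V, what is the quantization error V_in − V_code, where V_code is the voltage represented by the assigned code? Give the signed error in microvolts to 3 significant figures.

−80.9 µV

V_FS = 3.7 V. LSB = 3.7 V / 2^13 ≈ 451.7 µV.
(1.671965 − (0)) / LSB = 1.671965 × 8192/3.7 = 3701.8209. Nearest integer: k = 3702.
V_code = 0 + (3702/8192) × 3.7 = 1.672045898 V.
Error = V_in − V_code = 1.671965 − (1.672045898) = −80.9 µV.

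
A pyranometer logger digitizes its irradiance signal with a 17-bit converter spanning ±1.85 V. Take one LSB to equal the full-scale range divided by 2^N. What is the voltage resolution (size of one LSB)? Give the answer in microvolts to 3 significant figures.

The full-scale span is 1.85 − (-1.85) = 3.7 V.
There are 2^17 = 131072 steps.
One LSB is 3.7 V / 131072 = 28.2 µV.

28.2 µV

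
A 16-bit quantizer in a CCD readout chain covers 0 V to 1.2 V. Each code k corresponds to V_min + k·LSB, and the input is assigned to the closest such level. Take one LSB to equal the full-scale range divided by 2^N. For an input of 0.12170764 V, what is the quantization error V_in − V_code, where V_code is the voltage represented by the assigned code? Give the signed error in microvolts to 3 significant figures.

Full-scale range = 1.2 V. LSB = 1.2 V / 2^16 ≈ 18.31 µV.
(0.12170764 − (0)) / LSB = 0.12170764 × 65536/1.2 = 6646.8599. Nearest integer: k = 6647.
V_code = V_min + k × range/2^16 = 0 + 6647 × 1.2/65536 = 0.12171020508 V.
e = 0.12170764 − (0.12171020508) = −2.57 µV.

−2.57 µV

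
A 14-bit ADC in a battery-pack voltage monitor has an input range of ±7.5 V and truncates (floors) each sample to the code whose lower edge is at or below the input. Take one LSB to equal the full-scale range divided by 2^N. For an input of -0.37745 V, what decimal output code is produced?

The full-scale span is 7.5 − (-7.5) = 15 V. LSB = 15 V / 2^14 ≈ 0.9155 mV.
(V_in − V_min) × 2^14/range = (-0.37745 − (-7.5)) × 16384/15 = 7779.724.
Floor → code = 7779.

7779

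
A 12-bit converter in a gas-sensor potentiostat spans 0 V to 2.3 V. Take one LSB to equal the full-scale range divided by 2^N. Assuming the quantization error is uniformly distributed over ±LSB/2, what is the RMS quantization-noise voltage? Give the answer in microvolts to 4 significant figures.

Full-scale range = 2.3 V.
One LSB is 2.3 V / 4096 = 0.561523 mV.
RMS of a uniform error over width LSB is LSB/√12 = 162.1 µV.

162.1 µV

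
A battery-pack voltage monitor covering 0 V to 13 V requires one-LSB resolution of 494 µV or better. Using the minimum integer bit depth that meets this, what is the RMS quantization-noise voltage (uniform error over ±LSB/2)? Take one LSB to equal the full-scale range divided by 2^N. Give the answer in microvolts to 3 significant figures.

Range is 13 V.
Need 2^N ≥ 13 V / 494 µV = 26320 → N_min = 15.
Step size = 13/32768 V = 396.73 µV.
V_rms = LSB/√12 = 115 µV.

115 µV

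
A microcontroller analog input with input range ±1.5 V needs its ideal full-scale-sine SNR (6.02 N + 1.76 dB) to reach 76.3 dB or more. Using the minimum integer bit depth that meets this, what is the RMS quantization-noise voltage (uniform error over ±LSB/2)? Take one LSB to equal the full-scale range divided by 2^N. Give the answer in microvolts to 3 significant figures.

Full-scale range = 1.5 V − (-1.5 V) = 3 V.
Required N = ⌈(76.3 − 1.76)/6.02⌉ = ⌈12.382⌉ = 13.
One LSB is 3 V / 8192 = 366.21 µV.
σ_q = LSB/√12 = 366.21 µV/3.4641 = 106 µV.

106 µV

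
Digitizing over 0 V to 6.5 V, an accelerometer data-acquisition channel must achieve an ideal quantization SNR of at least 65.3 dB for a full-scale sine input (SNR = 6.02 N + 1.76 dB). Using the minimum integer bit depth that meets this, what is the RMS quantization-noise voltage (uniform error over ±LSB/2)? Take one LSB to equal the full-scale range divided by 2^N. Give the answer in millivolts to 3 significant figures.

0.916 mV

Range is 6.5 V.
Required N = ⌈(65.3 − 1.76)/6.02⌉ = ⌈10.555⌉ = 11.
LSB = 6.5 V ÷ 2^11 = 6.5/2048 V = 3.1738 mV.
RMS noise = LSB/√12 = 0.916 mV.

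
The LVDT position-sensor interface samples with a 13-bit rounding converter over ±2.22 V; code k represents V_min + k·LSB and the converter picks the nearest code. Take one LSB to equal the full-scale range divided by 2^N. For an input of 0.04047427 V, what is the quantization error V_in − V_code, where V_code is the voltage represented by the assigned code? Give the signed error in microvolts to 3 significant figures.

−175 µV

Range = 2.22 − (-2.22) = 4.44 V. LSB = 4.44 V / 2^13 ≈ 0.5420 mV.
(0.04047427 − (-2.22)) / LSB = 2.26047427 × 8192/4.44 = 4170.6769. Nearest integer: k = 4171.
Reconstructed level: -2.22 + 4171 × 4.44/8192 V = 0.04064941406 V.
V_in − V_code = 0.04047427 − (0.04064941406) = −175 µV.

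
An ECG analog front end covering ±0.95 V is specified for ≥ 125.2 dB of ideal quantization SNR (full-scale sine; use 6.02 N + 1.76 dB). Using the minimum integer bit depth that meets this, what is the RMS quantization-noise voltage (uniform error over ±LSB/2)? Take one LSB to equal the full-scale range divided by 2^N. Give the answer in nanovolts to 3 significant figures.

262 nV

Full-scale range = 0.95 V − (-0.95 V) = 1.9 V.
Solving 6.02 N ≥ 125.2 − 1.76: N ≥ 20.505. Round up → N = 21.
Step size = 1.9/2097152 V = 0.90599 µV.
V_rms = LSB/√12 = 262 nV.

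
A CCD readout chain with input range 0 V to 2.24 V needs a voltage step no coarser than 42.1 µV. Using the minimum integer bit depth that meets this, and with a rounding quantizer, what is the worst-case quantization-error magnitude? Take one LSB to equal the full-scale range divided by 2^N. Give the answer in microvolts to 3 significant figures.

17.1 µV

Range is 2.24 V.
Levels needed ≥ 2.24/42.1 µV = 53210. 2^16 = 65536 suffices, so N_min = 16.
Step size = 2.24/65536 V = 34.180 µV.
Half an LSB is 17.1 µV.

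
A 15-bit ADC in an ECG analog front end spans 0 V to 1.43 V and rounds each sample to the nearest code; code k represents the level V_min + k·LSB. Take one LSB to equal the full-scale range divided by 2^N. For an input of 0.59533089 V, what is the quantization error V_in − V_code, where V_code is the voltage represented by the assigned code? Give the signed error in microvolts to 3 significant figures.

−7.86 µV

Full-scale range = 1.43 V. LSB = 1.43 V / 2^15 ≈ 43.64 µV.
(0.59533089 − (0)) / LSB = 0.59533089 × 32768/1.43 = 13641.8200. Nearest integer: k = 13642.
Reconstructed level: 0 + 13642 × 1.43/32768 V = 0.59533874512 V.
Error = V_in − V_code = 0.59533089 − (0.59533874512) = −7.86 µV.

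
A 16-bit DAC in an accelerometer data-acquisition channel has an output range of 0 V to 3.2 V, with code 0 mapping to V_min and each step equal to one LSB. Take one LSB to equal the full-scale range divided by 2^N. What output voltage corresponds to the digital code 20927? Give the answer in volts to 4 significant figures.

Span = 3.2 V. LSB = 3.2 V / 2^16.
V_out = 0 + 20927 × (3.2/65536) V
      = 0 V + 1.02183 V = 1.02183 V.

1.022 V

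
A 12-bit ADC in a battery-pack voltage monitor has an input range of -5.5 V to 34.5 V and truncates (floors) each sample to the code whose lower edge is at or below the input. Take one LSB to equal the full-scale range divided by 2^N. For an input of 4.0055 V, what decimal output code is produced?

973

The full-scale span is 34.5 − (-5.5) = 40 V. LSB = 40 V / 2^12 ≈ 9.766 mV.
V_in − V_min = 4.0055 − (-5.5) = 9.5055 V.
Divide by LSB: 9.5055 × 4096/40 = 973.3632.
Truncating gives code 973.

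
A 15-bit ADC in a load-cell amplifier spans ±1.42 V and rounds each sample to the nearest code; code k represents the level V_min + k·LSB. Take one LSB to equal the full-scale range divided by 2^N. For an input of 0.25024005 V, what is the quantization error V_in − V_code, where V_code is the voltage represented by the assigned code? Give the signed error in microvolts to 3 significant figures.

+24.0 µV

Range = 1.42 − (-1.42) = 2.84 V. LSB = 2.84 V / 2^15 ≈ 86.67 µV.
(0.25024005 − (-1.42)) / LSB = 1.67024005 × 32768/2.84 = 19271.2767. Nearest integer: k = 19271.
V_code = V_min + k × range/2^15 = -1.42 + 19271 × 2.84/32768 = 0.25021606445 V.
Error = V_in − V_code = 0.25024005 − (0.25021606445) = +24.0 µV.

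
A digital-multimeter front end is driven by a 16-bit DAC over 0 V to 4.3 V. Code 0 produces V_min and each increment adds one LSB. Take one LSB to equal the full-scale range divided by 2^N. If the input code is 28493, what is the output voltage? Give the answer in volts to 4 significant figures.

1.870 V

Full-scale range = 4.3 V. LSB = 4.3 V / 2^16.
Output = V_min + (28493/65536) × range = 0 + 0.434769 × 4.3 V
      = 0 + 1.86951 = 1.86951 V.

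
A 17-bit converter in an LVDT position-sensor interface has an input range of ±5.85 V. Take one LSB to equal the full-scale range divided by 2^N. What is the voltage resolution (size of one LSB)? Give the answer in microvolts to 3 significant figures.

89.3 µV

Full-scale range = 5.85 V − (-5.85 V) = 11.7 V.
Number of codes = 2^17 = 131072.
One LSB is 11.7 V / 131072 = 89.3 µV.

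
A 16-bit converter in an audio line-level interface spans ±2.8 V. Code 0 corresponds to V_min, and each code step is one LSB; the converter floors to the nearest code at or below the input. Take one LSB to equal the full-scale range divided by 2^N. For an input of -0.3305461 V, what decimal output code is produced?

Range = 2.8 − (-2.8) = 5.6 V. LSB = 5.6 V / 2^16 ≈ 85.45 µV.
(V_in − V_min) × 2^16/range = (-0.3305461 − (-2.8)) × 65536/5.6 = 28899.666.
Floor → code = 28899.

28899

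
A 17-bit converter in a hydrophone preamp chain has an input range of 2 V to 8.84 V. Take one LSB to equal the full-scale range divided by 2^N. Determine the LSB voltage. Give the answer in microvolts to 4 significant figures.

The full-scale span is 8.84 − (2) = 6.84 V.
2^17 = 131072 levels.
One LSB is 6.84 V / 131072 = 52.19 µV.

52.19 µV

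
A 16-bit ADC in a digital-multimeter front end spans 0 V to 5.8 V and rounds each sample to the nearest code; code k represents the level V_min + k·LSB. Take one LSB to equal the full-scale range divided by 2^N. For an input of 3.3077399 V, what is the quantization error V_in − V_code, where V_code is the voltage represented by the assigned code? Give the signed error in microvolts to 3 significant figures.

Span = 5.8 V. LSB = 5.8 V / 2^16 ≈ 88.50 µV.
(3.3077399 − (0)) / LSB = 3.3077399 × 65536/5.8 = 37375.1797. Nearest integer: k = 37375.
V_code = V_min + k × range/2^16 = 0 + 37375 × 5.8/65536 = 3.3077239990 V.
Error = V_in − V_code = 3.3077399 − (3.3077239990) = +15.9 µV.

+15.9 µV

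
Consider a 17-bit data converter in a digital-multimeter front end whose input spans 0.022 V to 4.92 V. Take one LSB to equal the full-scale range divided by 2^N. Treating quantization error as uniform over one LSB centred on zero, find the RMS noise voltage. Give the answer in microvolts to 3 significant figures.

Full-scale range = 4.92 V − (0.022 V) = 4.898 V.
LSB = 4.898 V / 2^17 = 37.369 µV.
σ_q = LSB/√12 = 37.369 µV/3.4641 = 10.8 µV.

10.8 µV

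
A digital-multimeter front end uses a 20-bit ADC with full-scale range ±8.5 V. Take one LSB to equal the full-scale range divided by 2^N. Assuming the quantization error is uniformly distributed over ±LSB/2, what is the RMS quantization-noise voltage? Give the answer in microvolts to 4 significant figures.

4.680 µV

The full-scale span is 8.5 − (-8.5) = 17 V.
Step size = 17/1048576 V = 16.2125 µV.
RMS of a uniform error over width LSB is LSB/√12 = 4.680 µV.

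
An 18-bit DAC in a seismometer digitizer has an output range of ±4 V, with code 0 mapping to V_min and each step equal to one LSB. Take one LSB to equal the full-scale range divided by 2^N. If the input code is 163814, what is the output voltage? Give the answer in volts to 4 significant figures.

0.9992 V

The full-scale span is 4 − (-4) = 8 V. LSB = 8 V / 2^18.
V_out = V_min + code × LSB = -4 V + 163814 × 8 V / 262144
      = -4 + 4.99921 = 0.999207 V.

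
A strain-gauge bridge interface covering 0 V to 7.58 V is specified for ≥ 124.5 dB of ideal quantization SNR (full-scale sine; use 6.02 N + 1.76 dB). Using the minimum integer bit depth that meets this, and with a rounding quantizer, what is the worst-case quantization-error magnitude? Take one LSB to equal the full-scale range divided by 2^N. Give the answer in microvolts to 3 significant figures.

1.81 µV

Full-scale range = 7.58 V.
6.02 N + 1.76 ≥ 124.5 gives N ≥ 20.389, so the minimum integer is 21.
One LSB is 7.58 V / 2097152 = 3.6144 µV.
Max error for round-to-nearest is LSB/2 = 1.81 µV.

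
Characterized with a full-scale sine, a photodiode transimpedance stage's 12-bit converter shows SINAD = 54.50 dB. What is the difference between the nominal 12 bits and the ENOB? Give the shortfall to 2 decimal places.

3.24 bits

N_eff = (54.50 − 1.76)/6.02 = 8.7608 bits.
Lost resolution: 12 − 8.7608 = 3.2392 bits.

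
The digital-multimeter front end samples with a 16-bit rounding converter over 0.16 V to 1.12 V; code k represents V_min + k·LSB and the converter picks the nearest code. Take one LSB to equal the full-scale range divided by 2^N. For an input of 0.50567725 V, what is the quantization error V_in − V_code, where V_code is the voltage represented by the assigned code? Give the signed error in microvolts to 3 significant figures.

+3.42 µV

The full-scale span is 1.12 − (0.16) = 0.96 V. LSB = 0.96 V / 2^16 ≈ 14.65 µV.
(V_in − V_min)/LSB = (0.50567725 − (0.16)) × 65536/0.96 = 23598.2336 → nearest code k = 23598.
V_code = V_min + k × range/2^16 = 0.16 + 23598 × 0.96/65536 = 0.50567382813 V.
V_in − V_code = 0.50567725 − (0.50567382813) = +3.42 µV.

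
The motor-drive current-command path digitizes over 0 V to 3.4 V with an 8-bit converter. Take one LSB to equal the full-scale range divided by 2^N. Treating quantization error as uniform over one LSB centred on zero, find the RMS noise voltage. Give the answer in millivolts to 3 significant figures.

V_FS = 3.4 V.
Step size = 3.4/256 V = 13.281 mV.
For a uniform distribution on [−LSB/2, +LSB/2], V_rms = LSB/√12 = 13.281 mV/3.4641 = 3.83 mV.

3.83 mV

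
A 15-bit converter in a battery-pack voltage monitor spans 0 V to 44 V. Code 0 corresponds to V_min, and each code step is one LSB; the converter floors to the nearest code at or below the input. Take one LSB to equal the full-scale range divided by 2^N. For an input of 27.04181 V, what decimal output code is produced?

Span = 44 V. LSB = 44 V / 2^15 ≈ 1.343 mV.
(V_in − V_min) × 2^15/range = (27.04181 − (0)) × 32768/44 = 20138.773.
Floor → code = 20138.

20138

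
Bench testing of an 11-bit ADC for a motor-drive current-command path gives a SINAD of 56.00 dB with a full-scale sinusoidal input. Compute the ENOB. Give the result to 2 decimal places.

ENOB = (56.00 − 1.76)/6.02 = 9.0100 bits.

9.01 bits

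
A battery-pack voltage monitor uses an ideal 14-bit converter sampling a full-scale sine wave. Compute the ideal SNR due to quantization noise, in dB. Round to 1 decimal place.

86.0 dB

Ideal quantization SNR: 6.02 × 14 + 1.76 dB = 86.0 dB.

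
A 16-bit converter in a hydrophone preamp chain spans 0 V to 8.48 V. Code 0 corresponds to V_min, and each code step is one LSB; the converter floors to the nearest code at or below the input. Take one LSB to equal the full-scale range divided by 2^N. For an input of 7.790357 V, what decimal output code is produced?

Full-scale range = 8.48 V. LSB = 8.48 V / 2^16 ≈ 129.4 µV.
code = ⌊(V_in − V_min)/LSB⌋ = ⌊(V_in − V_min) × 2^16 / range⌋
     = ⌊(7.790357 − (0)) × 65536 / 8.48⌋ = ⌊7.790357 × 65536/8.48⌋
     = ⌊60206.231⌋ = 60206.

60206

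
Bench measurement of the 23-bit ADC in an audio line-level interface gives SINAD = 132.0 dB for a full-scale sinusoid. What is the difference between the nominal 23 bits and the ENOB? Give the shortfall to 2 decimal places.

1.37 bits

ENOB = (SINAD − 1.76)/6.02 = (132.0 − 1.76)/6.02 = 21.6346 bits.
Shortfall = 23 − 21.6346 = 1.3654 bits.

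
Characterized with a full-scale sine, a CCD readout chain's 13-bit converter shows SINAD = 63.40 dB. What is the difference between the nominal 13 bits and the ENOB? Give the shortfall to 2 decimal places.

ENOB = (SINAD − 1.76)/6.02 = (63.40 − 1.76)/6.02 = 10.2392 bits.
Shortfall = 13 − 10.2392 = 2.7608 bits.

2.76 bits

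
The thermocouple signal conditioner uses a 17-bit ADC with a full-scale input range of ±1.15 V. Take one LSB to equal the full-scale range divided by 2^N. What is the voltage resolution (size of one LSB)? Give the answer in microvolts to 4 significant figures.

Full-scale range = 1.15 V − (-1.15 V) = 2.3 V.
2^17 = 131072 levels.
LSB = 2.3 V ÷ 2^17 = 2.3/131072 V = 17.55 µV.

17.55 µV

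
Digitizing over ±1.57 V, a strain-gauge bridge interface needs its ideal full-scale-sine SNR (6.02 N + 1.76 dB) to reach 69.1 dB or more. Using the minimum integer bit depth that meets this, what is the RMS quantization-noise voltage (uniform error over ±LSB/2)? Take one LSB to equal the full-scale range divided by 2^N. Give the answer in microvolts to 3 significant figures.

221 µV

Span: 1.57 V − (-1.57 V) = 3.14 V.
Solving 6.02 N ≥ 69.1 − 1.76: N ≥ 11.186. Round up → N = 12.
One LSB is 3.14 V / 4096 = 0.76660 mV.
σ_q = LSB/√12 = 0.76660 mV/3.4641 = 221 µV.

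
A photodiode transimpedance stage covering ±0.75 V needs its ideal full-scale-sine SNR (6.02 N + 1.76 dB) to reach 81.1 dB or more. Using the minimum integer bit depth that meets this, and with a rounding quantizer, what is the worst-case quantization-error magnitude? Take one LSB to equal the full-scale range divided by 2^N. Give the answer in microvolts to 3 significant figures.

45.8 µV

Range = 0.75 − (-0.75) = 1.5 V.
N ≥ (81.1 − 1.76)/6.02 = 13.179 → N_min = 14.
LSB = 1.5 V ÷ 2^14 = 1.5/16384 V = 91.553 µV.
Max error for round-to-nearest is LSB/2 = 45.8 µV.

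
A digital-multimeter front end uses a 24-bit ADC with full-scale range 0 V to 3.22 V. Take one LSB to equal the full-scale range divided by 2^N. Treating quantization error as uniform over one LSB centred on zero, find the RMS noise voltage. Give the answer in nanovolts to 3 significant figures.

55.4 nV

Range is 3.22 V.
Step size = 3.22/16777216 V = 191.93 nV.
V_rms = LSB/√12 = 191.93 nV / √12 = 55.4 nV.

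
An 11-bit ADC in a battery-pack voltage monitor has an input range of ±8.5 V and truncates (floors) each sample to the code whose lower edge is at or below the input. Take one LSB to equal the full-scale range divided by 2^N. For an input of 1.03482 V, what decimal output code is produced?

Full-scale range = 8.5 V − (-8.5 V) = 17 V. LSB = 17 V / 2^11 ≈ 8.301 mV.
V_in − V_min = 1.03482 − (-8.5) = 9.53482 V.
Divide by LSB: 9.53482 × 2048/17 = 1148.6654.
Truncating gives code 1148.

1148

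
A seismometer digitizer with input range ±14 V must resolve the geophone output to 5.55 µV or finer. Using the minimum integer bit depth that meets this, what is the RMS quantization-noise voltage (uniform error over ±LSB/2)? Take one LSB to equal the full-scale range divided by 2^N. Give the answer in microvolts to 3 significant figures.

Span: 14 V − (-14 V) = 28 V.
Levels needed ≥ 28/5.55 µV = 5.045e6. 2^23 = 8388608 suffices, so N_min = 23.
Step size = 28/8388608 V = 3.3379 µV.
σ_q = LSB/√12 = 3.3379 µV/3.4641 = 0.964 µV.

0.964 µV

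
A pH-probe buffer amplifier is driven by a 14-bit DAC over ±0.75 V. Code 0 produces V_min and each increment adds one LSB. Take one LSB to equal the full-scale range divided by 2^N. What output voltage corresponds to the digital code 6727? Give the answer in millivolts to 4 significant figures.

-134.1 mV

Full-scale range = 0.75 V − (-0.75 V) = 1.5 V. LSB = 1.5 V / 2^14.
V_out = V_min + code × LSB = -0.75 V + 6727 × 1.5 V / 16384
      = -0.75 V + 0.615875 V = -0.134125 V.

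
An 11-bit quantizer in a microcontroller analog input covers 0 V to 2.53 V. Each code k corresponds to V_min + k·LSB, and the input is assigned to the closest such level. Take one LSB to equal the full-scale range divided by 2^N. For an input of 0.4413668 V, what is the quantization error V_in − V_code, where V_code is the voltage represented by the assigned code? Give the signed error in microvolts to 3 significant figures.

+346 µV

V_FS = 2.53 V. LSB = 2.53 V / 2^11 ≈ 1.235 mV.
Position in LSBs: (0.4413668 − (0)) × 2048/2.53 = 357.2803; rounding gives k = 357.
Reconstructed level: 0 + 357 × 2.53/2048 V = 0.4410205078 V.
e = 0.4413668 − (0.4410205078) = +346 µV.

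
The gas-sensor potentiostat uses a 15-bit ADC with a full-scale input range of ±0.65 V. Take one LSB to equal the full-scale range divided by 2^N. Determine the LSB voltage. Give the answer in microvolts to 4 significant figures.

39.67 µV

Span: 0.65 V − (-0.65 V) = 1.3 V.
Number of codes = 2^15 = 32768.
LSB = 1.3 V ÷ 2^15 = 1.3/32768 V = 39.67 µV.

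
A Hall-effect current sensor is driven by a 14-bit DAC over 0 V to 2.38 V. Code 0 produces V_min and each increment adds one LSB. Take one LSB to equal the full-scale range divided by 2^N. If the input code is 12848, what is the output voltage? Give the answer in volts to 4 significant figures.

Full-scale range = 2.38 V. LSB = 2.38 V / 2^14.
V_out = 0 + 12848 × (2.38/16384) V
      = 0 V + 1.86635 V = 1.86635 V.

1.866 V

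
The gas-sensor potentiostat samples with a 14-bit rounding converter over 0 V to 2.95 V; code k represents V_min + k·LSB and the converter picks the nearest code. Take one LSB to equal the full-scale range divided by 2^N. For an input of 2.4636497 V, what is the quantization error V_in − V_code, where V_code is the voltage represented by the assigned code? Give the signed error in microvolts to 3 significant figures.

−25.2 µV

Full-scale range = 2.95 V. LSB = 2.95 V / 2^14 ≈ 180.1 µV.
(V_in − V_min)/LSB = (2.4636497 − (0)) × 16384/2.95 = 13682.8599 → nearest code k = 13683.
V_code = V_min + k × range/2^14 = 0 + 13683 × 2.95/16384 = 2.4636749268 V.
e = 2.4636497 − (2.4636749268) = −25.2 µV.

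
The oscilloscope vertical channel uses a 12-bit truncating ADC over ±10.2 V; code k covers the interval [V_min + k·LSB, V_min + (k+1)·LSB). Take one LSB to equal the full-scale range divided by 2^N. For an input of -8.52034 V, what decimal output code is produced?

337

Span: 10.2 V − (-10.2 V) = 20.4 V. LSB = 20.4 V / 2^12 ≈ 4.980 mV.
V_in − V_min = -8.52034 − (-10.2) = 1.67966 V.
Divide by LSB: 1.67966 × 4096/20.4 = 337.2494.
Truncating gives code 337.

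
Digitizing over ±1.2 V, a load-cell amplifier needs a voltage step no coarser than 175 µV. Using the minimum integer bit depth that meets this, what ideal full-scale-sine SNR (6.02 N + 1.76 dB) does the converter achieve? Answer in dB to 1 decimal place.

Range = 1.2 − (-1.2) = 2.4 V.
Levels needed ≥ 2.4/175 µV = 13710. 2^14 = 16384 suffices, so N_min = 14.
Ideal SNR at N = 14: 6.02·14 + 1.76 = 86.0 dB.

86.0 dB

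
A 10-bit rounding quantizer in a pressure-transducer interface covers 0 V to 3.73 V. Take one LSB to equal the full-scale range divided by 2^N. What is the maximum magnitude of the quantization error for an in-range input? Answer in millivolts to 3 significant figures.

V_FS = 3.73 V.
LSB = 3.73 V ÷ 2^10 = 3.73/1024 V = 3.6426 mV.
Worst-case error for round-to-nearest is half an LSB: 1.82 mV.

1.82 mV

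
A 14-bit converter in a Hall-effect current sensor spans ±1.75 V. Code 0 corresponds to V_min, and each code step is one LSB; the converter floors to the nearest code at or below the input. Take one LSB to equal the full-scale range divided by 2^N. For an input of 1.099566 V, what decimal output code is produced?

13339

Range = 1.75 − (-1.75) = 3.5 V. LSB = 3.5 V / 2^14 ≈ 213.6 µV.
(V_in − V_min) × 2^14/range = (1.099566 − (-1.75)) × 16384/3.5 = 13339.226.
Floor → code = 13339.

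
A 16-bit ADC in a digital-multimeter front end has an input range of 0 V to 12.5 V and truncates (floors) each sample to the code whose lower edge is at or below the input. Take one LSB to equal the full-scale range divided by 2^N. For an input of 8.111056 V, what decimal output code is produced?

Range is 12.5 V. LSB = 12.5 V / 2^16 ≈ 190.7 µV.
(V_in − V_min) × 2^16/range = (8.111056 − (0)) × 65536/12.5 = 42525.293.
Floor → code = 42525.

42525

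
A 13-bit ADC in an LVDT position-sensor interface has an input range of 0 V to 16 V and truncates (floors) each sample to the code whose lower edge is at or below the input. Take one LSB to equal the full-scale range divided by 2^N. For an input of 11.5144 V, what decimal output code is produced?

5895

V_FS = 16 V. LSB = 16 V / 2^13 ≈ 1.953 mV.
(V_in − V_min) × 2^13/range = (11.5144 − (0)) × 8192/16 = 5895.373.
Floor → code = 5895.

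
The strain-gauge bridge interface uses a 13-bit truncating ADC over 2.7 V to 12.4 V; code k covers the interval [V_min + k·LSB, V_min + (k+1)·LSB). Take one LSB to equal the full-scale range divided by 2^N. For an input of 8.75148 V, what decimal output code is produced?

Range = 12.4 − (2.7) = 9.7 V. LSB = 9.7 V / 2^13 ≈ 1.184 mV.
V_in − V_min = 8.75148 − (2.7) = 6.05148 V.
Divide by LSB: 6.05148 × 8192/9.7 = 5110.6932.
Truncating gives code 5110.

5110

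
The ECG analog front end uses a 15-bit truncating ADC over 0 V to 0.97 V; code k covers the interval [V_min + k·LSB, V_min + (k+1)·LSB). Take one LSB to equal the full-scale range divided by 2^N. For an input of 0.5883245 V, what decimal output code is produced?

19874

V_FS = 0.97 V. LSB = 0.97 V / 2^15 ≈ 29.60 µV.
V_in − V_min = 0.5883245 − (0) = 0.5883245 V.
Divide by LSB: 0.5883245 × 32768/0.97 = 19874.4507.
Truncating gives code 19874.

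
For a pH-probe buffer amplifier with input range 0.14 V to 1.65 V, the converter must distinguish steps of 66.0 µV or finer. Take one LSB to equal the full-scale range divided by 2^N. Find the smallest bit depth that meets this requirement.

Range = 1.65 − (0.14) = 1.51 V.
Required number of levels: 1.51/66.0 µV = 22879; smallest N with 2^N ≥ that is 15.

15 bits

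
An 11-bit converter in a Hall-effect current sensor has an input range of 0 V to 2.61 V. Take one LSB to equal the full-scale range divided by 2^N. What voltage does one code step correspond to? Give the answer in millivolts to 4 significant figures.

1.274 mV

V_FS = 2.61 V.
There are 2^11 = 2048 steps.
One LSB is 2.61 V / 2048 = 1.274 mV.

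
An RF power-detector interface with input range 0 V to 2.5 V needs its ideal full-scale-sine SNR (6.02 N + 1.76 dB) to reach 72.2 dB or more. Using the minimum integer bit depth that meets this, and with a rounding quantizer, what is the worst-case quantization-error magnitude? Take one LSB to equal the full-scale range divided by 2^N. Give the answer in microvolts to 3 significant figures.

305 µV

V_FS = 2.5 V.
N ≥ (72.2 − 1.76)/6.02 = 11.701 → N_min = 12.
Step size = 2.5/4096 V = 0.61035 mV.
Max error for round-to-nearest is LSB/2 = 305 µV.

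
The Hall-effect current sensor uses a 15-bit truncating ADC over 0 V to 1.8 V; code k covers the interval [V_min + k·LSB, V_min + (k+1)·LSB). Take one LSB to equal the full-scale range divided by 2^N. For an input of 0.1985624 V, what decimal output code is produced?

Span = 1.8 V. LSB = 1.8 V / 2^15 ≈ 54.93 µV.
V_in − V_min = 0.1985624 − (0) = 0.1985624 V.
Divide by LSB: 0.1985624 × 32768/1.8 = 3614.7182.
Truncating gives code 3614.

3614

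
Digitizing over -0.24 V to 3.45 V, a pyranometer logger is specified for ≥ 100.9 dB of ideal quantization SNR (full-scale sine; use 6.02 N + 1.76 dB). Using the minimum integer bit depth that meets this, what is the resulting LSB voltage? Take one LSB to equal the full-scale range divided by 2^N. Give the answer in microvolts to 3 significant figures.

28.2 µV

Full-scale range = 3.45 V − (-0.24 V) = 3.69 V.
6.02 N + 1.76 ≥ 100.9 gives N ≥ 16.468, so the minimum integer is 17.
LSB = 3.69 V ÷ 2^17 = 3.69/131072 V = 28.2 µV.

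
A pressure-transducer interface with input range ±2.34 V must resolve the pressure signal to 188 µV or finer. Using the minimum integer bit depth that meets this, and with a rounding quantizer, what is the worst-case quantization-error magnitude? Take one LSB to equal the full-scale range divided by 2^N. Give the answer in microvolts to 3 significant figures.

71.4 µV

Range = 2.34 − (-2.34) = 4.68 V.
Levels needed ≥ 4.68/188 µV = 24890. 2^15 = 32768 suffices, so N_min = 15.
LSB = 4.68 V ÷ 2^15 = 4.68/32768 V = 142.82 µV.
|e|_max = LSB/2 = 71.4 µV.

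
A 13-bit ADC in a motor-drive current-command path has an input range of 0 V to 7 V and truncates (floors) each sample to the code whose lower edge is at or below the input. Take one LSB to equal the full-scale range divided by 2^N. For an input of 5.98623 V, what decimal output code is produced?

7005

Range is 7 V. LSB = 7 V / 2^13 ≈ 0.8545 mV.
code = ⌊(V_in − V_min)/LSB⌋ = ⌊(V_in − V_min) × 2^13 / range⌋
     = ⌊(5.98623 − (0)) × 8192 / 7⌋ = ⌊5.98623 × 8192/7⌋
     = ⌊7005.599⌋ = 7005.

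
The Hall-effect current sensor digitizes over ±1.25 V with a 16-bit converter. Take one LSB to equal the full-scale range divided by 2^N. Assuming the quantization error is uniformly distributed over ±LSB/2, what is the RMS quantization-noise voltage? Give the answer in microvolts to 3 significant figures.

Span: 1.25 V − (-1.25 V) = 2.5 V.
Step size = 2.5/65536 V = 38.147 µV.
V_rms = LSB/√12 = 38.147 µV / √12 = 11.0 µV.

11.0 µV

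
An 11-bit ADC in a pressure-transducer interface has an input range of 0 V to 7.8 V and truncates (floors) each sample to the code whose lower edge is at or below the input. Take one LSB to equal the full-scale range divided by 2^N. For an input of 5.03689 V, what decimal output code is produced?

1322

Span = 7.8 V. LSB = 7.8 V / 2^11 ≈ 3.809 mV.
code = ⌊(V_in − V_min)/LSB⌋ = ⌊(V_in − V_min) × 2^11 / range⌋
     = ⌊(5.03689 − (0)) × 2048 / 7.8⌋ = ⌊5.03689 × 2048/7.8⌋
     = ⌊1322.507⌋ = 1322.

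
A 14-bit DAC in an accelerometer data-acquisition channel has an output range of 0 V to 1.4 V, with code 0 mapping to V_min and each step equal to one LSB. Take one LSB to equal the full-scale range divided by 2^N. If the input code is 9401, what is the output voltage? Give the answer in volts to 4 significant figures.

V_FS = 1.4 V. LSB = 1.4 V / 2^14.
V_out = V_min + code × LSB = 0 V + 9401 × 1.4 V / 16384
      = 0 V + 0.803308 V = 0.803308 V.

0.8033 V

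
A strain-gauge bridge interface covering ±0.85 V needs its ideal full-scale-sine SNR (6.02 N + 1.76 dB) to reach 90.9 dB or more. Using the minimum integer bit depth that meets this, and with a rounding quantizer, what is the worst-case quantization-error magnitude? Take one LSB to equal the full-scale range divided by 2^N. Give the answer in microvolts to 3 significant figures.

25.9 µV

Full-scale range = 0.85 V − (-0.85 V) = 1.7 V.
Solving 6.02 N ≥ 90.9 − 1.76: N ≥ 14.807. Round up → N = 15.
LSB = 1.7 V / 2^15 = 51.880 µV.
Max error for round-to-nearest is LSB/2 = 25.9 µV.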